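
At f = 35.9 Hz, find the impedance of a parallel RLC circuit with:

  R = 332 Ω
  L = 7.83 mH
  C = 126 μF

Step 1 — Angular frequency: ω = 2π·f = 2π·35.9 = 225.6 rad/s.
Step 2 — Component impedances:
  R: Z = R = 332 Ω
  L: Z = jωL = j·225.6·0.00783 = 0 + j1.766 Ω
  C: Z = 1/(jωC) = -j/(ω·C) = 0 - j35.18 Ω
Step 3 — Parallel combination: 1/Z_total = 1/R + 1/L + 1/C; Z_total = 0.01041 + j1.859 Ω = 1.859∠89.7° Ω.

Z = 0.01041 + j1.859 Ω = 1.859∠89.7° Ω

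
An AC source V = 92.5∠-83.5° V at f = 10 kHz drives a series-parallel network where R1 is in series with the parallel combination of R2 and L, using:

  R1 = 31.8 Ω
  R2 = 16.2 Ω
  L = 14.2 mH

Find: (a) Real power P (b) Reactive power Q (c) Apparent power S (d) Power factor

Step 1 — Angular frequency: ω = 2π·f = 2π·1e+04 = 6.283e+04 rad/s.
Step 2 — Component impedances:
  R1: Z = R = 31.8 Ω
  R2: Z = R = 16.2 Ω
  L: Z = jωL = j·6.283e+04·0.0142 = 0 + j892.2 Ω
Step 3 — Parallel branch: R2 || L = 1/(1/R2 + 1/L) = 16.19 + j0.294 Ω.
Step 4 — Series with R1: Z_total = R1 + (R2 || L) = 47.99 + j0.294 Ω = 48∠0.4° Ω.
Step 5 — Source phasor: V = 92.5∠-83.5° V = 10.47 - j91.91 V.
Step 6 — Current: I = V / Z = 0.2064 - j1.916 A = 1.927∠-83.9° A.
Step 7 — Complex power: S = V·I* = 178.3 + j1.092 VA.
Step 8 — Real power: P = Re(S) = 178.3 W.
Step 9 — Reactive power: Q = Im(S) = 1.092 VAR.
Step 10 — Apparent power: |S| = 178.3 VA.
Step 11 — Power factor: PF = P/|S| = 1 (lagging).

(a) P = 178.3 W  (b) Q = 1.092 VAR  (c) S = 178.3 VA  (d) PF = 1 (lagging)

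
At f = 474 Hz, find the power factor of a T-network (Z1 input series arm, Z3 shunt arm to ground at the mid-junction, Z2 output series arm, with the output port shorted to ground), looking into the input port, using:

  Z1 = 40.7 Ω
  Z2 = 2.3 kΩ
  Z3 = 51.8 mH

Step 1 — Angular frequency: ω = 2π·f = 2π·474 = 2978 rad/s.
Step 2 — Component impedances:
  Z1: Z = R = 40.7 Ω
  Z2: Z = R = 2300 Ω
  Z3: Z = jωL = j·2978·0.0518 = 0 + j154.3 Ω
Step 3 — With the output port shorted to ground, the output series arm Z2 runs from the junction to ground; the shunt arm Z3 also runs from the junction to ground. They appear in parallel: Z3 || Z2 = 10.3 + j153.6 Ω.
Step 4 — Series with input arm Z1: Z_in = Z1 + (Z3 || Z2) = 51 + j153.6 Ω = 161.8∠71.6° Ω.
Step 5 — Power factor: PF = cos(φ) = Re(Z)/|Z| = 51/161.8 = 0.3152.
Step 6 — Type: Im(Z) = 153.6 ⇒ lagging (phase φ = 71.6°).

PF = 0.3152 (lagging, φ = 71.6°)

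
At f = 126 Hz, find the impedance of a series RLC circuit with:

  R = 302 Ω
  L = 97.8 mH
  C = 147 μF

Step 1 — Angular frequency: ω = 2π·f = 2π·126 = 791.7 rad/s.
Step 2 — Component impedances:
  R: Z = R = 302 Ω
  L: Z = jωL = j·791.7·0.0978 = 0 + j77.43 Ω
  C: Z = 1/(jωC) = -j/(ω·C) = 0 - j8.593 Ω
Step 3 — Series combination: Z_total = R + L + C = 302 + j68.83 Ω = 309.7∠12.8° Ω.

Z = 302 + j68.83 Ω = 309.7∠12.8° Ω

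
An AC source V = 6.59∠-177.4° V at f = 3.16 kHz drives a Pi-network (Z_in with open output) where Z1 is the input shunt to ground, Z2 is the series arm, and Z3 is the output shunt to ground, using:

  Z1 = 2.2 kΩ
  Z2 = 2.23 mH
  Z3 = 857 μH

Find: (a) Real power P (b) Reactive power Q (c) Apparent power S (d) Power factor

Step 1 — Angular frequency: ω = 2π·f = 2π·3160 = 1.985e+04 rad/s.
Step 2 — Component impedances:
  Z1: Z = R = 2200 Ω
  Z2: Z = jωL = j·1.985e+04·0.00223 = 0 + j44.28 Ω
  Z3: Z = jωL = j·1.985e+04·0.000857 = 0 + j17.02 Ω
Step 3 — With open output, the series arm Z2 and the output shunt Z3 appear in series to ground: Z2 + Z3 = 0 + j61.29 Ω.
Step 4 — Parallel with input shunt Z1: Z_in = Z1 || (Z2 + Z3) = 1.706 + j61.24 Ω = 61.27∠88.4° Ω.
Step 5 — Source phasor: V = 6.59∠-177.4° V = -6.583 - j0.2989 V.
Step 6 — Current: I = V / Z = -0.00787 + j0.1073 A = 0.1076∠94.2° A.
Step 7 — Complex power: S = V·I* = 0.01974 + j0.7085 VA.
Step 8 — Real power: P = Re(S) = 0.01974 W.
Step 9 — Reactive power: Q = Im(S) = 0.7085 VAR.
Step 10 — Apparent power: |S| = 0.7088 VA.
Step 11 — Power factor: PF = P/|S| = 0.02785 (lagging).

(a) P = 0.01974 W  (b) Q = 0.7085 VAR  (c) S = 0.7088 VA  (d) PF = 0.02785 (lagging)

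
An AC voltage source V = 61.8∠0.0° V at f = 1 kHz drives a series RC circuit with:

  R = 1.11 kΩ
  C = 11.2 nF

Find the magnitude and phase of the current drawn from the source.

Step 1 — Angular frequency: ω = 2π·f = 2π·1000 = 6283 rad/s.
Step 2 — Component impedances:
  R: Z = R = 1110 Ω
  C: Z = 1/(jωC) = -j/(ω·C) = 0 - j1.421e+04 Ω
Step 3 — Series combination: Z_total = R + C = 1110 - j1.421e+04 Ω = 1.425e+04∠-85.5° Ω.
Step 4 — Source phasor: V = 61.8∠0.0° V = 61.8 V.
Step 5 — Ohm's law: I = V / Z_total = (61.8) / (1110 - j1.421e+04) = 0.0003376 + j0.004323 A.
Step 6 — Convert to polar: |I| = 0.004336 A, ∠I = 85.5°.

I = 0.004336∠85.5° A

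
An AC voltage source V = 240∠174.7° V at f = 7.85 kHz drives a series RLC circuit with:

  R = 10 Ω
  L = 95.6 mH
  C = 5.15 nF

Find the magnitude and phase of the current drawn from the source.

Step 1 — Angular frequency: ω = 2π·f = 2π·7850 = 4.932e+04 rad/s.
Step 2 — Component impedances:
  R: Z = R = 10 Ω
  L: Z = jωL = j·4.932e+04·0.0956 = 0 + j4715 Ω
  C: Z = 1/(jωC) = -j/(ω·C) = 0 - j3937 Ω
Step 3 — Series combination: Z_total = R + L + C = 10 + j778.5 Ω = 778.5∠89.3° Ω.
Step 4 — Source phasor: V = 240∠174.7° V = -239 + j22.17 V.
Step 5 — Ohm's law: I = V / Z_total = (-239 + j22.17) / (10 + j778.5) = 0.02453 + j0.3073 A.
Step 6 — Convert to polar: |I| = 0.3083 A, ∠I = 85.4°.

I = 0.3083∠85.4° A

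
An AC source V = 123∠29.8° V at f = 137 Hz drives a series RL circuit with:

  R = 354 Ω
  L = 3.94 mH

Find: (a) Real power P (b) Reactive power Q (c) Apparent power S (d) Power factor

Step 1 — Angular frequency: ω = 2π·f = 2π·137 = 860.8 rad/s.
Step 2 — Component impedances:
  R: Z = R = 354 Ω
  L: Z = jωL = j·860.8·0.00394 = 0 + j3.392 Ω
Step 3 — Series combination: Z_total = R + L = 354 + j3.392 Ω = 354∠0.5° Ω.
Step 4 — Source phasor: V = 123∠29.8° V = 106.7 + j61.13 V.
Step 5 — Current: I = V / Z = 0.3031 + j0.1698 A = 0.3474∠29.3° A.
Step 6 — Complex power: S = V·I* = 42.73 + j0.4094 VA.
Step 7 — Real power: P = Re(S) = 42.73 W.
Step 8 — Reactive power: Q = Im(S) = 0.4094 VAR.
Step 9 — Apparent power: |S| = 42.74 VA.
Step 10 — Power factor: PF = P/|S| = 1 (lagging).

(a) P = 42.73 W  (b) Q = 0.4094 VAR  (c) S = 42.74 VA  (d) PF = 1 (lagging)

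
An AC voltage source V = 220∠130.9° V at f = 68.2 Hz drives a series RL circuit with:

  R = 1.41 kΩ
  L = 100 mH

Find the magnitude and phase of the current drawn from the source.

Step 1 — Angular frequency: ω = 2π·f = 2π·68.2 = 428.5 rad/s.
Step 2 — Component impedances:
  R: Z = R = 1410 Ω
  L: Z = jωL = j·428.5·0.1 = 0 + j42.85 Ω
Step 3 — Series combination: Z_total = R + L = 1410 + j42.85 Ω = 1411∠1.7° Ω.
Step 4 — Source phasor: V = 220∠130.9° V = -144 + j166.3 V.
Step 5 — Ohm's law: I = V / Z_total = (-144 + j166.3) / (1410 + j42.85) = -0.09848 + j0.1209 A.
Step 6 — Convert to polar: |I| = 0.156 A, ∠I = 129.2°.

I = 0.156∠129.2° A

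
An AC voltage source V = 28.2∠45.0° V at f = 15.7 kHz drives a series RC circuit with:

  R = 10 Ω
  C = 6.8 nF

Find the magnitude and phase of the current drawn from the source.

Step 1 — Angular frequency: ω = 2π·f = 2π·1.57e+04 = 9.865e+04 rad/s.
Step 2 — Component impedances:
  R: Z = R = 10 Ω
  C: Z = 1/(jωC) = -j/(ω·C) = 0 - j1491 Ω
Step 3 — Series combination: Z_total = R + C = 10 - j1491 Ω = 1491∠-89.6° Ω.
Step 4 — Source phasor: V = 28.2∠45.0° V = 19.94 + j19.94 V.
Step 5 — Ohm's law: I = V / Z_total = (19.94 + j19.94) / (10 - j1491) = -0.01329 + j0.01347 A.
Step 6 — Convert to polar: |I| = 0.01892 A, ∠I = 134.6°.

I = 0.01892∠134.6° A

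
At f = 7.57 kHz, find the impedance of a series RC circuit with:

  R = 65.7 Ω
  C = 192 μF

Step 1 — Angular frequency: ω = 2π·f = 2π·7570 = 4.756e+04 rad/s.
Step 2 — Component impedances:
  R: Z = R = 65.7 Ω
  C: Z = 1/(jωC) = -j/(ω·C) = 0 - j0.1095 Ω
Step 3 — Series combination: Z_total = R + C = 65.7 - j0.1095 Ω = 65.7∠-0.1° Ω.

Z = 65.7 - j0.1095 Ω = 65.7∠-0.1° Ω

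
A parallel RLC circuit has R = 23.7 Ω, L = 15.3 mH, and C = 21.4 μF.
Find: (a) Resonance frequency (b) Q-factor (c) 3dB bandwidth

Step 1 — Resonance: ω₀ = 1/√(LC) = 1/√(0.0153·2.14e-05) = 1748 rad/s.
Step 2 — f₀ = ω₀/(2π) = 278.1 Hz.
Step 3 — Parallel Q: Q = R/(ω₀L) = 23.7/(1748·0.0153) = 0.8864.
Step 4 — Bandwidth: Δω = ω₀/Q = 1972 rad/s; BW = Δω/(2π) = 313.8 Hz.

(a) f₀ = 278.1 Hz  (b) Q = 0.8864  (c) BW = 313.8 Hz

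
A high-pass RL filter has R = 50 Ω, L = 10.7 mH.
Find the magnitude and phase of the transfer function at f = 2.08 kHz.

Step 1 — Angular frequency: ω = 2π·2080 = 1.307e+04 rad/s.
Step 2 — Transfer function: H(jω) = jωL/(R + jωL).
Step 3 — Numerator jωL = j·139.8; denominator R + jωL = 50 + j139.8.
Step 4 — H = 0.8866 + j0.317.
Step 5 — Magnitude: |H| = 0.9416 (-0.5 dB); phase: φ = 19.7°.

|H| = 0.9416 (-0.5 dB), φ = 19.7°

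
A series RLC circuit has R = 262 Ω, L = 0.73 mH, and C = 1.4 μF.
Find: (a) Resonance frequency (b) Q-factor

Step 1 — Resonance condition Im(Z)=0 gives ω₀ = 1/√(LC).
Step 2 — ω₀ = 1/√(0.00073·1.4e-06) = 3.128e+04 rad/s.
Step 3 — f₀ = ω₀/(2π) = 4978 Hz.
Step 4 — Series Q: Q = ω₀L/R = 3.128e+04·0.00073/262 = 0.08716.

(a) f₀ = 4978 Hz  (b) Q = 0.08716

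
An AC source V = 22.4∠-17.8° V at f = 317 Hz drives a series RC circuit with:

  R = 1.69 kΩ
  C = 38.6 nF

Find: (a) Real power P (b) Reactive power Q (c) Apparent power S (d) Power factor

Step 1 — Angular frequency: ω = 2π·f = 2π·317 = 1992 rad/s.
Step 2 — Component impedances:
  R: Z = R = 1690 Ω
  C: Z = 1/(jωC) = -j/(ω·C) = 0 - j1.301e+04 Ω
Step 3 — Series combination: Z_total = R + C = 1690 - j1.301e+04 Ω = 1.312e+04∠-82.6° Ω.
Step 4 — Source phasor: V = 22.4∠-17.8° V = 21.33 - j6.848 V.
Step 5 — Current: I = V / Z = 0.0007272 + j0.001545 A = 0.001708∠64.8° A.
Step 6 — Complex power: S = V·I* = 0.004929 - j0.03794 VA.
Step 7 — Real power: P = Re(S) = 0.004929 W.
Step 8 — Reactive power: Q = Im(S) = -0.03794 VAR.
Step 9 — Apparent power: |S| = 0.03825 VA.
Step 10 — Power factor: PF = P/|S| = 0.1288 (leading).

(a) P = 0.004929 W  (b) Q = -0.03794 VAR  (c) S = 0.03825 VA  (d) PF = 0.1288 (leading)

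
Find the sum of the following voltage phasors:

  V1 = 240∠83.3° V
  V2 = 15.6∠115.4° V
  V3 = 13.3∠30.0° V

Step 1 — Convert each phasor to rectangular form:
  V1 = 240·(cos(83.3°) + j·sin(83.3°)) = 28 + j238.4 V
  V2 = 15.6·(cos(115.4°) + j·sin(115.4°)) = -6.691 + j14.09 V
  V3 = 13.3·(cos(30.0°) + j·sin(30.0°)) = 11.52 + j6.65 V
Step 2 — Sum components: V_total = 32.83 + j259.1 V.
Step 3 — Convert to polar: |V_total| = 261.2 V, ∠V_total = 82.8°.

V_total = 261.2∠82.8° V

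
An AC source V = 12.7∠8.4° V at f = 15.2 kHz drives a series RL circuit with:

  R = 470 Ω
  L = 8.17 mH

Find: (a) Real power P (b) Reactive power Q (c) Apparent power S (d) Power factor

Step 1 — Angular frequency: ω = 2π·f = 2π·1.52e+04 = 9.55e+04 rad/s.
Step 2 — Component impedances:
  R: Z = R = 470 Ω
  L: Z = jωL = j·9.55e+04·0.00817 = 0 + j780.3 Ω
Step 3 — Series combination: Z_total = R + L = 470 + j780.3 Ω = 910.9∠58.9° Ω.
Step 4 — Source phasor: V = 12.7∠8.4° V = 12.56 + j1.855 V.
Step 5 — Current: I = V / Z = 0.008861 - j0.01076 A = 0.01394∠-50.5° A.
Step 6 — Complex power: S = V·I* = 0.09136 + j0.1517 VA.
Step 7 — Real power: P = Re(S) = 0.09136 W.
Step 8 — Reactive power: Q = Im(S) = 0.1517 VAR.
Step 9 — Apparent power: |S| = 0.1771 VA.
Step 10 — Power factor: PF = P/|S| = 0.516 (lagging).

(a) P = 0.09136 W  (b) Q = 0.1517 VAR  (c) S = 0.1771 VA  (d) PF = 0.516 (lagging)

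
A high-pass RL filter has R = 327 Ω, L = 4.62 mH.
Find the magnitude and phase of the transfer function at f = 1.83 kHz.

Step 1 — Angular frequency: ω = 2π·1830 = 1.15e+04 rad/s.
Step 2 — Transfer function: H(jω) = jωL/(R + jωL).
Step 3 — Numerator jωL = j·53.12; denominator R + jωL = 327 + j53.12.
Step 4 — H = 0.02571 + j0.1583.
Step 5 — Magnitude: |H| = 0.1603 (-15.9 dB); phase: φ = 80.8°.

|H| = 0.1603 (-15.9 dB), φ = 80.8°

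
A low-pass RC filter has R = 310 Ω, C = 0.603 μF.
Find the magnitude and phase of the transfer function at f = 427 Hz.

Step 1 — Angular frequency: ω = 2π·427 = 2683 rad/s.
Step 2 — Transfer function: H(jω) = 1/(1 + jωRC).
Step 3 — Denominator: 1 + jωRC = 1 + j·2683·310·6.03e-07 = 1 + j0.5015.
Step 4 — H = 0.799 - j0.4007.
Step 5 — Magnitude: |H| = 0.8939 (-1.0 dB); phase: φ = -26.6°.

|H| = 0.8939 (-1.0 dB), φ = -26.6°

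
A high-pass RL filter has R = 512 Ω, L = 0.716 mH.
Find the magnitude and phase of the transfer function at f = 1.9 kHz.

Step 1 — Angular frequency: ω = 2π·1900 = 1.194e+04 rad/s.
Step 2 — Transfer function: H(jω) = jωL/(R + jωL).
Step 3 — Numerator jωL = j·8.548; denominator R + jωL = 512 + j8.548.
Step 4 — H = 0.0002786 + j0.01669.
Step 5 — Magnitude: |H| = 0.01669 (-35.5 dB); phase: φ = 89.0°.

|H| = 0.01669 (-35.5 dB), φ = 89.0°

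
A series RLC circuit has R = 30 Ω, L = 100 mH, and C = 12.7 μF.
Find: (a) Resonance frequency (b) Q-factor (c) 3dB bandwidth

Step 1 — Resonance: ω₀ = 1/√(LC) = 1/√(0.1·1.27e-05) = 887.4 rad/s.
Step 2 — f₀ = ω₀/(2π) = 141.2 Hz.
Step 3 — Series Q: Q = ω₀L/R = 887.4·0.1/30 = 2.958.
Step 4 — Bandwidth: Δω = ω₀/Q = 300 rad/s; BW = Δω/(2π) = 47.75 Hz.

(a) f₀ = 141.2 Hz  (b) Q = 2.958  (c) BW = 47.75 Hz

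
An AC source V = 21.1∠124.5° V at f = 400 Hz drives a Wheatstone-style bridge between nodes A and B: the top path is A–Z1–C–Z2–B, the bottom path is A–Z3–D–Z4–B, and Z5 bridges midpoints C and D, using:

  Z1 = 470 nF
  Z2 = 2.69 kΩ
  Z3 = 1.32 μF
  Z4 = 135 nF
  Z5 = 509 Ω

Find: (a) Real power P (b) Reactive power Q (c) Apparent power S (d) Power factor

Step 1 — Angular frequency: ω = 2π·f = 2π·400 = 2513 rad/s.
Step 2 — Component impedances:
  Z1: Z = 1/(jωC) = -j/(ω·C) = 0 - j846.6 Ω
  Z2: Z = R = 2690 Ω
  Z3: Z = 1/(jωC) = -j/(ω·C) = 0 - j301.4 Ω
  Z4: Z = 1/(jωC) = -j/(ω·C) = 0 - j2947 Ω
  Z5: Z = R = 509 Ω
Step 3 — Bridge requires nodal analysis (the Z5 bridge couples midpoints C and D, so the two paths cannot be reduced to a simple series/parallel combination). Setting node B to ground and injecting 1 A at node A, the 3-node admittance system at A, C, D solves to V_A = Z_AB = 1352 - j1636 Ω = 2123∠-50.4° Ω.
Step 4 — Source phasor: V = 21.1∠124.5° V = -11.95 + j17.39 V.
Step 5 — Current: I = V / Z = -0.009902 + j0.0008765 A = 0.00994∠174.9° A.
Step 6 — Complex power: S = V·I* = 0.1336 - j0.1617 VA.
Step 7 — Real power: P = Re(S) = 0.1336 W.
Step 8 — Reactive power: Q = Im(S) = -0.1617 VAR.
Step 9 — Apparent power: |S| = 0.2097 VA.
Step 10 — Power factor: PF = P/|S| = 0.6369 (leading).

(a) P = 0.1336 W  (b) Q = -0.1617 VAR  (c) S = 0.2097 VA  (d) PF = 0.6369 (leading)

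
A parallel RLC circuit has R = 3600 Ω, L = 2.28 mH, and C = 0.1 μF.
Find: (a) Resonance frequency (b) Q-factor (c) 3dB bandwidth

Step 1 — Resonance: ω₀ = 1/√(LC) = 1/√(0.00228·1e-07) = 6.623e+04 rad/s.
Step 2 — f₀ = ω₀/(2π) = 1.054e+04 Hz.
Step 3 — Parallel Q: Q = R/(ω₀L) = 3600/(6.623e+04·0.00228) = 23.84.
Step 4 — Bandwidth: Δω = ω₀/Q = 2778 rad/s; BW = Δω/(2π) = 442.1 Hz.

(a) f₀ = 1.054e+04 Hz  (b) Q = 23.84  (c) BW = 442.1 Hz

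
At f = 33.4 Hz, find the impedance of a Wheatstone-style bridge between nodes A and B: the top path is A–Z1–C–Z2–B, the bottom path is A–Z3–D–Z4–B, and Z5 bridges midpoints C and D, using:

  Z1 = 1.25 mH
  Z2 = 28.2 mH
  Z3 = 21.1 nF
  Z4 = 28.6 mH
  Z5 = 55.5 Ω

Step 1 — Angular frequency: ω = 2π·f = 2π·33.4 = 209.9 rad/s.
Step 2 — Component impedances:
  Z1: Z = jωL = j·209.9·0.00125 = 0 + j0.2623 Ω
  Z2: Z = jωL = j·209.9·0.0282 = 0 + j5.918 Ω
  Z3: Z = 1/(jωC) = -j/(ω·C) = 0 - j2.258e+05 Ω
  Z4: Z = jωL = j·209.9·0.0286 = 0 + j6.002 Ω
  Z5: Z = R = 55.5 Ω
Step 3 — Bridge requires nodal analysis (the Z5 bridge couples midpoints C and D, so the two paths cannot be reduced to a simple series/parallel combination). Setting node B to ground and injecting 1 A at node A, the 3-node admittance system at A, C, D solves to V_A = Z_AB = 0.6033 + j6.051 Ω = 6.081∠84.3° Ω.

Z = 0.6033 + j6.051 Ω = 6.081∠84.3° Ω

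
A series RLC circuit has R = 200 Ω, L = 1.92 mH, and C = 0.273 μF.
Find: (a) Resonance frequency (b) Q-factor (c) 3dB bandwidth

Step 1 — Resonance: ω₀ = 1/√(LC) = 1/√(0.00192·2.73e-07) = 4.368e+04 rad/s.
Step 2 — f₀ = ω₀/(2π) = 6952 Hz.
Step 3 — Series Q: Q = ω₀L/R = 4.368e+04·0.00192/200 = 0.4193.
Step 4 — Bandwidth: Δω = ω₀/Q = 1.042e+05 rad/s; BW = Δω/(2π) = 1.658e+04 Hz.

(a) f₀ = 6952 Hz  (b) Q = 0.4193  (c) BW = 1.658e+04 Hz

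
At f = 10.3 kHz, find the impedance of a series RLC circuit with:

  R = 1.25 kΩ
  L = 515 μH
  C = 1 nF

Step 1 — Angular frequency: ω = 2π·f = 2π·1.03e+04 = 6.472e+04 rad/s.
Step 2 — Component impedances:
  R: Z = R = 1250 Ω
  L: Z = jωL = j·6.472e+04·0.000515 = 0 + j33.33 Ω
  C: Z = 1/(jωC) = -j/(ω·C) = 0 - j1.545e+04 Ω
Step 3 — Series combination: Z_total = R + L + C = 1250 - j1.542e+04 Ω = 1.547e+04∠-85.4° Ω.

Z = 1250 - j1.542e+04 Ω = 1.547e+04∠-85.4° Ω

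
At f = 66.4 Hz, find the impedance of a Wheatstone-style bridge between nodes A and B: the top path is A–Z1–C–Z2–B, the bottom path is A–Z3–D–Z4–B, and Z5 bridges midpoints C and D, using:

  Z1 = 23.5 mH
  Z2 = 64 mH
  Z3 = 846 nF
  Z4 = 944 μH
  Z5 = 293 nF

Step 1 — Angular frequency: ω = 2π·f = 2π·66.4 = 417.2 rad/s.
Step 2 — Component impedances:
  Z1: Z = jωL = j·417.2·0.0235 = 0 + j9.804 Ω
  Z2: Z = jωL = j·417.2·0.064 = 0 + j26.7 Ω
  Z3: Z = 1/(jωC) = -j/(ω·C) = 0 - j2833 Ω
  Z4: Z = jωL = j·417.2·0.000944 = 0 + j0.3938 Ω
  Z5: Z = 1/(jωC) = -j/(ω·C) = 0 - j8181 Ω
Step 3 — Bridge requires nodal analysis (the Z5 bridge couples midpoints C and D, so the two paths cannot be reduced to a simple series/parallel combination). Setting node B to ground and injecting 1 A at node A, the 3-node admittance system at A, C, D solves to V_A = Z_AB = 0 + j37.07 Ω = 37.07∠90.0° Ω.

Z = 0 + j37.07 Ω = 37.07∠90.0° Ω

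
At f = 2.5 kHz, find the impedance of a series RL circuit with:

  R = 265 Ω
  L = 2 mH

Step 1 — Angular frequency: ω = 2π·f = 2π·2500 = 1.571e+04 rad/s.
Step 2 — Component impedances:
  R: Z = R = 265 Ω
  L: Z = jωL = j·1.571e+04·0.002 = 0 + j31.42 Ω
Step 3 — Series combination: Z_total = R + L = 265 + j31.42 Ω = 266.9∠6.8° Ω.

Z = 265 + j31.42 Ω = 266.9∠6.8° Ω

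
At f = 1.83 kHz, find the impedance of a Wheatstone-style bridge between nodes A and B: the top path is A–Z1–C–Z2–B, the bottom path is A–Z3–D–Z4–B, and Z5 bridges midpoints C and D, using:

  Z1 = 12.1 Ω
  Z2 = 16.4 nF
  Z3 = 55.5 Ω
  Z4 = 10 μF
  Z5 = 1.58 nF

Step 1 — Angular frequency: ω = 2π·f = 2π·1830 = 1.15e+04 rad/s.
Step 2 — Component impedances:
  Z1: Z = R = 12.1 Ω
  Z2: Z = 1/(jωC) = -j/(ω·C) = 0 - j5303 Ω
  Z3: Z = R = 55.5 Ω
  Z4: Z = 1/(jωC) = -j/(ω·C) = 0 - j8.697 Ω
  Z5: Z = 1/(jωC) = -j/(ω·C) = 0 - j5.504e+04 Ω
Step 3 — Bridge requires nodal analysis (the Z5 bridge couples midpoints C and D, so the two paths cannot be reduced to a simple series/parallel combination). Setting node B to ground and injecting 1 A at node A, the 3-node admittance system at A, C, D solves to V_A = Z_AB = 55.31 - j9.316 Ω = 56.09∠-9.6° Ω.

Z = 55.31 - j9.316 Ω = 56.09∠-9.6° Ω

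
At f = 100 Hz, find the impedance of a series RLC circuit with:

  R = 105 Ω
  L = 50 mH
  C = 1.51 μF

Step 1 — Angular frequency: ω = 2π·f = 2π·100 = 628.3 rad/s.
Step 2 — Component impedances:
  R: Z = R = 105 Ω
  L: Z = jωL = j·628.3·0.05 = 0 + j31.42 Ω
  C: Z = 1/(jωC) = -j/(ω·C) = 0 - j1054 Ω
Step 3 — Series combination: Z_total = R + L + C = 105 - j1023 Ω = 1028∠-84.1° Ω.

Z = 105 - j1023 Ω = 1028∠-84.1° Ω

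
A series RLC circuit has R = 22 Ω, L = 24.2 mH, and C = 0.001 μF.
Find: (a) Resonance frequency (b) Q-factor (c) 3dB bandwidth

Step 1 — Resonance: ω₀ = 1/√(LC) = 1/√(0.0242·1e-09) = 2.033e+05 rad/s.
Step 2 — f₀ = ω₀/(2π) = 3.235e+04 Hz.
Step 3 — Series Q: Q = ω₀L/R = 2.033e+05·0.0242/22 = 223.6.
Step 4 — Bandwidth: Δω = ω₀/Q = 909.1 rad/s; BW = Δω/(2π) = 144.7 Hz.

(a) f₀ = 3.235e+04 Hz  (b) Q = 223.6  (c) BW = 144.7 Hz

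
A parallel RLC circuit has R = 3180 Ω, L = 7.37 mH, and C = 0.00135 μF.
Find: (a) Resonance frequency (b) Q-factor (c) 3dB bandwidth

Step 1 — Resonance: ω₀ = 1/√(LC) = 1/√(0.00737·1.35e-09) = 3.17e+05 rad/s.
Step 2 — f₀ = ω₀/(2π) = 5.046e+04 Hz.
Step 3 — Parallel Q: Q = R/(ω₀L) = 3180/(3.17e+05·0.00737) = 1.361.
Step 4 — Bandwidth: Δω = ω₀/Q = 2.329e+05 rad/s; BW = Δω/(2π) = 3.707e+04 Hz.

(a) f₀ = 5.046e+04 Hz  (b) Q = 1.361  (c) BW = 3.707e+04 Hz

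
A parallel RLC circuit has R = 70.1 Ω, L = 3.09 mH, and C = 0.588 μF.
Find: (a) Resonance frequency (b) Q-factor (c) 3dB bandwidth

Step 1 — Resonance: ω₀ = 1/√(LC) = 1/√(0.00309·5.88e-07) = 2.346e+04 rad/s.
Step 2 — f₀ = ω₀/(2π) = 3734 Hz.
Step 3 — Parallel Q: Q = R/(ω₀L) = 70.1/(2.346e+04·0.00309) = 0.967.
Step 4 — Bandwidth: Δω = ω₀/Q = 2.426e+04 rad/s; BW = Δω/(2π) = 3861 Hz.

(a) f₀ = 3734 Hz  (b) Q = 0.967  (c) BW = 3861 Hz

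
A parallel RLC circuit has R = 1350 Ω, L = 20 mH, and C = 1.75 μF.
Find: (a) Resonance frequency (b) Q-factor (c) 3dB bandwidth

Step 1 — Resonance: ω₀ = 1/√(LC) = 1/√(0.02·1.75e-06) = 5345 rad/s.
Step 2 — f₀ = ω₀/(2π) = 850.7 Hz.
Step 3 — Parallel Q: Q = R/(ω₀L) = 1350/(5345·0.02) = 12.63.
Step 4 — Bandwidth: Δω = ω₀/Q = 423.3 rad/s; BW = Δω/(2π) = 67.37 Hz.

(a) f₀ = 850.7 Hz  (b) Q = 12.63  (c) BW = 67.37 Hz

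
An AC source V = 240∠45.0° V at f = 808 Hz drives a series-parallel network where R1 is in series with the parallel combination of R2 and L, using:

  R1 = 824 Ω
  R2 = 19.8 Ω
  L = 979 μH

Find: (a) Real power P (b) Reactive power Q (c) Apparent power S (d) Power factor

Step 1 — Angular frequency: ω = 2π·f = 2π·808 = 5077 rad/s.
Step 2 — Component impedances:
  R1: Z = R = 824 Ω
  R2: Z = R = 19.8 Ω
  L: Z = jωL = j·5077·0.000979 = 0 + j4.97 Ω
Step 3 — Parallel branch: R2 || L = 1/(1/R2 + 1/L) = 1.174 + j4.676 Ω.
Step 4 — Series with R1: Z_total = R1 + (R2 || L) = 825.2 + j4.676 Ω = 825.2∠0.3° Ω.
Step 5 — Source phasor: V = 240∠45.0° V = 169.7 + j169.7 V.
Step 6 — Current: I = V / Z = 0.2068 + j0.2045 A = 0.2908∠44.7° A.
Step 7 — Complex power: S = V·I* = 69.8 + j0.3955 VA.
Step 8 — Real power: P = Re(S) = 69.8 W.
Step 9 — Reactive power: Q = Im(S) = 0.3955 VAR.
Step 10 — Apparent power: |S| = 69.8 VA.
Step 11 — Power factor: PF = P/|S| = 1 (lagging).

(a) P = 69.8 W  (b) Q = 0.3955 VAR  (c) S = 69.8 VA  (d) PF = 1 (lagging)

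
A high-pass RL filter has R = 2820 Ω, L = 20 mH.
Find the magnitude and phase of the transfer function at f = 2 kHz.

Step 1 — Angular frequency: ω = 2π·2000 = 1.257e+04 rad/s.
Step 2 — Transfer function: H(jω) = jωL/(R + jωL).
Step 3 — Numerator jωL = j·251.3; denominator R + jωL = 2820 + j251.3.
Step 4 — H = 0.00788 + j0.08842.
Step 5 — Magnitude: |H| = 0.08877 (-21.0 dB); phase: φ = 84.9°.

|H| = 0.08877 (-21.0 dB), φ = 84.9°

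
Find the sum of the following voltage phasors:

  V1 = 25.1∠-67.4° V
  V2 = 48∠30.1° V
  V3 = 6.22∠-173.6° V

Step 1 — Convert each phasor to rectangular form:
  V1 = 25.1·(cos(-67.4°) + j·sin(-67.4°)) = 9.646 - j23.17 V
  V2 = 48·(cos(30.1°) + j·sin(30.1°)) = 41.53 + j24.07 V
  V3 = 6.22·(cos(-173.6°) + j·sin(-173.6°)) = -6.181 - j0.6933 V
Step 2 — Sum components: V_total = 44.99 + j0.2066 V.
Step 3 — Convert to polar: |V_total| = 44.99 V, ∠V_total = 0.3°.

V_total = 44.99∠0.3° V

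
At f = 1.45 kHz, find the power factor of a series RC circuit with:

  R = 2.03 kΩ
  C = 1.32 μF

Step 1 — Angular frequency: ω = 2π·f = 2π·1450 = 9111 rad/s.
Step 2 — Component impedances:
  R: Z = R = 2030 Ω
  C: Z = 1/(jωC) = -j/(ω·C) = 0 - j83.15 Ω
Step 3 — Series combination: Z_total = R + C = 2030 - j83.15 Ω = 2032∠-2.3° Ω.
Step 4 — Power factor: PF = cos(φ) = Re(Z)/|Z| = 2030/2031.7 = 0.9992.
Step 5 — Type: Im(Z) = -83.15 ⇒ leading (phase φ = -2.3°).

PF = 0.9992 (leading, φ = -2.3°)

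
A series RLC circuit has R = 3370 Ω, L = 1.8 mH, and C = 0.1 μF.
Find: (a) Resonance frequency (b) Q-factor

Step 1 — Resonance condition Im(Z)=0 gives ω₀ = 1/√(LC).
Step 2 — ω₀ = 1/√(0.0018·1e-07) = 7.454e+04 rad/s.
Step 3 — f₀ = ω₀/(2π) = 1.186e+04 Hz.
Step 4 — Series Q: Q = ω₀L/R = 7.454e+04·0.0018/3370 = 0.03981.

(a) f₀ = 1.186e+04 Hz  (b) Q = 0.03981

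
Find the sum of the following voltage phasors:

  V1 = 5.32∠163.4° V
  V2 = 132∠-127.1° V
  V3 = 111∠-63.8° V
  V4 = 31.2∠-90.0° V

Step 1 — Convert each phasor to rectangular form:
  V1 = 5.32·(cos(163.4°) + j·sin(163.4°)) = -5.098 + j1.52 V
  V2 = 132·(cos(-127.1°) + j·sin(-127.1°)) = -79.62 - j105.3 V
  V3 = 111·(cos(-63.8°) + j·sin(-63.8°)) = 49.01 - j99.6 V
  V4 = 31.2·(cos(-90.0°) + j·sin(-90.0°)) = 0 - j31.2 V
Step 2 — Sum components: V_total = -35.71 - j234.6 V.
Step 3 — Convert to polar: |V_total| = 237.3 V, ∠V_total = -98.7°.

V_total = 237.3∠-98.7° V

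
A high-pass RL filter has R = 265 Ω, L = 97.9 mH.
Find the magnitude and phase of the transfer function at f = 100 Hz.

Step 1 — Angular frequency: ω = 2π·100 = 628.3 rad/s.
Step 2 — Transfer function: H(jω) = jωL/(R + jωL).
Step 3 — Numerator jωL = j·61.51; denominator R + jωL = 265 + j61.51.
Step 4 — H = 0.05113 + j0.2203.
Step 5 — Magnitude: |H| = 0.2261 (-12.9 dB); phase: φ = 76.9°.

|H| = 0.2261 (-12.9 dB), φ = 76.9°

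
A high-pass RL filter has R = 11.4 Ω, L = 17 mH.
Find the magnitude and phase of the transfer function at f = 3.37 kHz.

Step 1 — Angular frequency: ω = 2π·3370 = 2.117e+04 rad/s.
Step 2 — Transfer function: H(jω) = jωL/(R + jωL).
Step 3 — Numerator jωL = j·360; denominator R + jωL = 11.4 + j360.
Step 4 — H = 0.999 + j0.03164.
Step 5 — Magnitude: |H| = 0.9995 (-0.0 dB); phase: φ = 1.8°.

|H| = 0.9995 (-0.0 dB), φ = 1.8°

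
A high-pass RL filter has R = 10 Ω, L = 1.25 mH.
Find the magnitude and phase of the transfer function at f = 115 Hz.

Step 1 — Angular frequency: ω = 2π·115 = 722.6 rad/s.
Step 2 — Transfer function: H(jω) = jωL/(R + jωL).
Step 3 — Numerator jωL = j·0.9032; denominator R + jωL = 10 + j0.9032.
Step 4 — H = 0.008092 + j0.08959.
Step 5 — Magnitude: |H| = 0.08995 (-20.9 dB); phase: φ = 84.8°.

|H| = 0.08995 (-20.9 dB), φ = 84.8°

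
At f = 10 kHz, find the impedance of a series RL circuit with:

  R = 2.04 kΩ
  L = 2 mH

Step 1 — Angular frequency: ω = 2π·f = 2π·1e+04 = 6.283e+04 rad/s.
Step 2 — Component impedances:
  R: Z = R = 2040 Ω
  L: Z = jωL = j·6.283e+04·0.002 = 0 + j125.7 Ω
Step 3 — Series combination: Z_total = R + L = 2040 + j125.7 Ω = 2044∠3.5° Ω.

Z = 2040 + j125.7 Ω = 2044∠3.5° Ω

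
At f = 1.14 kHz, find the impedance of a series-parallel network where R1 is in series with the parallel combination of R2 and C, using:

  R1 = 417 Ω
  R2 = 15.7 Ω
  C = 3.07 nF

Step 1 — Angular frequency: ω = 2π·f = 2π·1140 = 7163 rad/s.
Step 2 — Component impedances:
  R1: Z = R = 417 Ω
  R2: Z = R = 15.7 Ω
  C: Z = 1/(jωC) = -j/(ω·C) = 0 - j4.548e+04 Ω
Step 3 — Parallel branch: R2 || C = 1/(1/R2 + 1/C) = 15.7 - j0.00542 Ω.
Step 4 — Series with R1: Z_total = R1 + (R2 || C) = 432.7 - j0.00542 Ω = 432.7∠-0.0° Ω.

Z = 432.7 - j0.00542 Ω = 432.7∠-0.0° Ω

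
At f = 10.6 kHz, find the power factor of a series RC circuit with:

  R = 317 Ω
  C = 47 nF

Step 1 — Angular frequency: ω = 2π·f = 2π·1.06e+04 = 6.66e+04 rad/s.
Step 2 — Component impedances:
  R: Z = R = 317 Ω
  C: Z = 1/(jωC) = -j/(ω·C) = 0 - j319.5 Ω
Step 3 — Series combination: Z_total = R + C = 317 - j319.5 Ω = 450∠-45.2° Ω.
Step 4 — Power factor: PF = cos(φ) = Re(Z)/|Z| = 317/450 = 0.7044.
Step 5 — Type: Im(Z) = -319.5 ⇒ leading (phase φ = -45.2°).

PF = 0.7044 (leading, φ = -45.2°)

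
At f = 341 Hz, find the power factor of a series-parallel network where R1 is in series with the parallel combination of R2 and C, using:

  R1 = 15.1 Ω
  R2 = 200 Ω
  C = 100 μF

Step 1 — Angular frequency: ω = 2π·f = 2π·341 = 2143 rad/s.
Step 2 — Component impedances:
  R1: Z = R = 15.1 Ω
  R2: Z = R = 200 Ω
  C: Z = 1/(jωC) = -j/(ω·C) = 0 - j4.667 Ω
Step 3 — Parallel branch: R2 || C = 1/(1/R2 + 1/C) = 0.1089 - j4.665 Ω.
Step 4 — Series with R1: Z_total = R1 + (R2 || C) = 15.21 - j4.665 Ω = 15.91∠-17.1° Ω.
Step 5 — Power factor: PF = cos(φ) = Re(Z)/|Z| = 15.21/15.91 = 0.956.
Step 6 — Type: Im(Z) = -4.665 ⇒ leading (phase φ = -17.1°).

PF = 0.956 (leading, φ = -17.1°)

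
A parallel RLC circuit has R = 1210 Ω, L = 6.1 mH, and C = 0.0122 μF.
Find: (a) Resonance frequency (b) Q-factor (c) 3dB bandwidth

Step 1 — Resonance: ω₀ = 1/√(LC) = 1/√(0.0061·1.22e-08) = 1.159e+05 rad/s.
Step 2 — f₀ = ω₀/(2π) = 1.845e+04 Hz.
Step 3 — Parallel Q: Q = R/(ω₀L) = 1210/(1.159e+05·0.0061) = 1.711.
Step 4 — Bandwidth: Δω = ω₀/Q = 6.774e+04 rad/s; BW = Δω/(2π) = 1.078e+04 Hz.

(a) f₀ = 1.845e+04 Hz  (b) Q = 1.711  (c) BW = 1.078e+04 Hz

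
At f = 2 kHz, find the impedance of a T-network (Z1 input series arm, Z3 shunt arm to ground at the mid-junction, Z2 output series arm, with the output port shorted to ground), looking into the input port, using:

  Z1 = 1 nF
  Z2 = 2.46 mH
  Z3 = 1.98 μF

Step 1 — Angular frequency: ω = 2π·f = 2π·2000 = 1.257e+04 rad/s.
Step 2 — Component impedances:
  Z1: Z = 1/(jωC) = -j/(ω·C) = 0 - j7.958e+04 Ω
  Z2: Z = jωL = j·1.257e+04·0.00246 = 0 + j30.91 Ω
  Z3: Z = 1/(jωC) = -j/(ω·C) = 0 - j40.19 Ω
Step 3 — With the output port shorted to ground, the output series arm Z2 runs from the junction to ground; the shunt arm Z3 also runs from the junction to ground. They appear in parallel: Z3 || Z2 = 0 + j133.9 Ω.
Step 4 — Series with input arm Z1: Z_in = Z1 + (Z3 || Z2) = 0 - j7.944e+04 Ω = 7.944e+04∠-90.0° Ω.

Z = 0 - j7.944e+04 Ω = 7.944e+04∠-90.0° Ω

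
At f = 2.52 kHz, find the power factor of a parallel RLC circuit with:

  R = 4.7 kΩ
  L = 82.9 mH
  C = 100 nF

Step 1 — Angular frequency: ω = 2π·f = 2π·2520 = 1.583e+04 rad/s.
Step 2 — Component impedances:
  R: Z = R = 4700 Ω
  L: Z = jωL = j·1.583e+04·0.0829 = 0 + j1313 Ω
  C: Z = 1/(jωC) = -j/(ω·C) = 0 - j631.6 Ω
Step 3 — Parallel combination: 1/Z_total = 1/R + 1/L + 1/C; Z_total = 295.4 - j1141 Ω = 1178∠-75.5° Ω.
Step 4 — Power factor: PF = cos(φ) = Re(Z)/|Z| = 295.44/1178.4 = 0.2507.
Step 5 — Type: Im(Z) = -1141 ⇒ leading (phase φ = -75.5°).

PF = 0.2507 (leading, φ = -75.5°)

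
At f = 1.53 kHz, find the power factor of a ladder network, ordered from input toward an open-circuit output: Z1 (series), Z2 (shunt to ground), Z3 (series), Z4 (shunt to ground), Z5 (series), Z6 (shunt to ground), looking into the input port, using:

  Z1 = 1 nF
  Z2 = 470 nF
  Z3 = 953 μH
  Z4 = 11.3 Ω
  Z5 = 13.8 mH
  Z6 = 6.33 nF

Step 1 — Angular frequency: ω = 2π·f = 2π·1530 = 9613 rad/s.
Step 2 — Component impedances:
  Z1: Z = 1/(jωC) = -j/(ω·C) = 0 - j1.04e+05 Ω
  Z2: Z = 1/(jωC) = -j/(ω·C) = 0 - j221.3 Ω
  Z3: Z = jωL = j·9613·0.000953 = 0 + j9.161 Ω
  Z4: Z = R = 11.3 Ω
  Z5: Z = jωL = j·9613·0.0138 = 0 + j132.7 Ω
  Z6: Z = 1/(jωC) = -j/(ω·C) = 0 - j1.643e+04 Ω
Step 3 — Ladder network (open output): work backward from the far end, alternating series and parallel combinations. Z_in = 12.26 - j1.04e+05 Ω = 1.04e+05∠-90.0° Ω.
Step 4 — Power factor: PF = cos(φ) = Re(Z)/|Z| = 12.26/1.04e+05 = 0.0001179.
Step 5 — Type: Im(Z) = -1.04e+05 ⇒ leading (phase φ = -90.0°).

PF = 0.0001179 (leading, φ = -90.0°)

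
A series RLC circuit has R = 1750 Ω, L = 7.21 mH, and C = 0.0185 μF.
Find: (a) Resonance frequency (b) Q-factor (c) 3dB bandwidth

Step 1 — Resonance condition Im(Z)=0 gives ω₀ = 1/√(LC).
Step 2 — ω₀ = 1/√(0.00721·1.85e-08) = 8.659e+04 rad/s.
Step 3 — f₀ = ω₀/(2π) = 1.378e+04 Hz.
Step 4 — Series Q: Q = ω₀L/R = 8.659e+04·0.00721/1750 = 0.3567.
Step 5 — 3dB bandwidth: Δω = ω₀/Q = 2.427e+05 rad/s; BW = Δω/(2π) = 3.863e+04 Hz.

(a) f₀ = 1.378e+04 Hz  (b) Q = 0.3567  (c) BW = 3.863e+04 Hz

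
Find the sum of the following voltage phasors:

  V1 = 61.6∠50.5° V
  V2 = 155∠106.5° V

Step 1 — Convert each phasor to rectangular form:
  V1 = 61.6·(cos(50.5°) + j·sin(50.5°)) = 39.18 + j47.53 V
  V2 = 155·(cos(106.5°) + j·sin(106.5°)) = -44.02 + j148.6 V
Step 2 — Sum components: V_total = -4.84 + j196.1 V.
Step 3 — Convert to polar: |V_total| = 196.2 V, ∠V_total = 91.4°.

V_total = 196.2∠91.4° V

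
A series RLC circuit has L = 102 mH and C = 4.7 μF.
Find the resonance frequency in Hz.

Step 1 — Resonance condition Im(Z)=0 gives ω₀ = 1/√(LC).
Step 2 — ω₀ = 1/√(0.102·4.7e-06) = 1444 rad/s.
Step 3 — f₀ = ω₀/(2π) = 229.9 Hz.

f₀ = 229.9 Hz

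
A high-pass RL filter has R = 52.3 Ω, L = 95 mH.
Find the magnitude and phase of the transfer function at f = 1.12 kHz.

Step 1 — Angular frequency: ω = 2π·1120 = 7037 rad/s.
Step 2 — Transfer function: H(jω) = jωL/(R + jωL).
Step 3 — Numerator jωL = j·668.5; denominator R + jωL = 52.3 + j668.5.
Step 4 — H = 0.9939 + j0.07776.
Step 5 — Magnitude: |H| = 0.997 (-0.0 dB); phase: φ = 4.5°.

|H| = 0.997 (-0.0 dB), φ = 4.5°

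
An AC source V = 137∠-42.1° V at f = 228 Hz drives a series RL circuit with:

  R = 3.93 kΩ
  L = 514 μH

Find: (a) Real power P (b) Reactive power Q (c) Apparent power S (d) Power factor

Step 1 — Angular frequency: ω = 2π·f = 2π·228 = 1433 rad/s.
Step 2 — Component impedances:
  R: Z = R = 3930 Ω
  L: Z = jωL = j·1433·0.000514 = 0 + j0.7363 Ω
Step 3 — Series combination: Z_total = R + L = 3930 + j0.7363 Ω = 3930∠0.0° Ω.
Step 4 — Source phasor: V = 137∠-42.1° V = 101.7 - j91.85 V.
Step 5 — Current: I = V / Z = 0.02586 - j0.02338 A = 0.03486∠-42.1° A.
Step 6 — Complex power: S = V·I* = 4.776 + j0.0008948 VA.
Step 7 — Real power: P = Re(S) = 4.776 W.
Step 8 — Reactive power: Q = Im(S) = 0.0008948 VAR.
Step 9 — Apparent power: |S| = 4.776 VA.
Step 10 — Power factor: PF = P/|S| = 1 (lagging).

(a) P = 4.776 W  (b) Q = 0.0008948 VAR  (c) S = 4.776 VA  (d) PF = 1 (lagging)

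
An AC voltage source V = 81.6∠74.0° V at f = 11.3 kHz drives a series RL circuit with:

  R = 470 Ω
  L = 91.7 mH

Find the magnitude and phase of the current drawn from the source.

Step 1 — Angular frequency: ω = 2π·f = 2π·1.13e+04 = 7.1e+04 rad/s.
Step 2 — Component impedances:
  R: Z = R = 470 Ω
  L: Z = jωL = j·7.1e+04·0.0917 = 0 + j6511 Ω
Step 3 — Series combination: Z_total = R + L = 470 + j6511 Ω = 6528∠85.9° Ω.
Step 4 — Source phasor: V = 81.6∠74.0° V = 22.49 + j78.44 V.
Step 5 — Ohm's law: I = V / Z_total = (22.49 + j78.44) / (470 + j6511) = 0.01223 - j0.002572 A.
Step 6 — Convert to polar: |I| = 0.0125 A, ∠I = -11.9°.

I = 0.0125∠-11.9° A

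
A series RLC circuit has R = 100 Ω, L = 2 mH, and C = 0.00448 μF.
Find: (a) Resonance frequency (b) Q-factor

Step 1 — Resonance condition Im(Z)=0 gives ω₀ = 1/√(LC).
Step 2 — ω₀ = 1/√(0.002·4.48e-09) = 3.341e+05 rad/s.
Step 3 — f₀ = ω₀/(2π) = 5.317e+04 Hz.
Step 4 — Series Q: Q = ω₀L/R = 3.341e+05·0.002/100 = 6.682.

(a) f₀ = 5.317e+04 Hz  (b) Q = 6.682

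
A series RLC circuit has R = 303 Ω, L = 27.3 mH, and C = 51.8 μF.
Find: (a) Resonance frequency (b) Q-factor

Step 1 — Resonance condition Im(Z)=0 gives ω₀ = 1/√(LC).
Step 2 — ω₀ = 1/√(0.0273·5.18e-05) = 840.9 rad/s.
Step 3 — f₀ = ω₀/(2π) = 133.8 Hz.
Step 4 — Series Q: Q = ω₀L/R = 840.9·0.0273/303 = 0.07577.

(a) f₀ = 133.8 Hz  (b) Q = 0.07577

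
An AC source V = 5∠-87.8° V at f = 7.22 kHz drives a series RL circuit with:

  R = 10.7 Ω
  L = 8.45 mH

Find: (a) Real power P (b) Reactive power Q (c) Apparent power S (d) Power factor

Step 1 — Angular frequency: ω = 2π·f = 2π·7220 = 4.536e+04 rad/s.
Step 2 — Component impedances:
  R: Z = R = 10.7 Ω
  L: Z = jωL = j·4.536e+04·0.00845 = 0 + j383.3 Ω
Step 3 — Series combination: Z_total = R + L = 10.7 + j383.3 Ω = 383.5∠88.4° Ω.
Step 4 — Source phasor: V = 5∠-87.8° V = 0.1919 - j4.996 V.
Step 5 — Current: I = V / Z = -0.01301 - j0.0008639 A = 0.01304∠-176.2° A.
Step 6 — Complex power: S = V·I* = 0.001819 + j0.06517 VA.
Step 7 — Real power: P = Re(S) = 0.001819 W.
Step 8 — Reactive power: Q = Im(S) = 0.06517 VAR.
Step 9 — Apparent power: |S| = 0.06519 VA.
Step 10 — Power factor: PF = P/|S| = 0.0279 (lagging).

(a) P = 0.001819 W  (b) Q = 0.06517 VAR  (c) S = 0.06519 VA  (d) PF = 0.0279 (lagging)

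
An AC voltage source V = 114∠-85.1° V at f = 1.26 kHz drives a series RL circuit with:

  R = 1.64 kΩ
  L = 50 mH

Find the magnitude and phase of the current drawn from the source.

Step 1 — Angular frequency: ω = 2π·f = 2π·1260 = 7917 rad/s.
Step 2 — Component impedances:
  R: Z = R = 1640 Ω
  L: Z = jωL = j·7917·0.05 = 0 + j395.8 Ω
Step 3 — Series combination: Z_total = R + L = 1640 + j395.8 Ω = 1687∠13.6° Ω.
Step 4 — Source phasor: V = 114∠-85.1° V = 9.738 - j113.6 V.
Step 5 — Ohm's law: I = V / Z_total = (9.738 - j113.6) / (1640 + j395.8) = -0.01019 - j0.0668 A.
Step 6 — Convert to polar: |I| = 0.06757 A, ∠I = -98.7°.

I = 0.06757∠-98.7° A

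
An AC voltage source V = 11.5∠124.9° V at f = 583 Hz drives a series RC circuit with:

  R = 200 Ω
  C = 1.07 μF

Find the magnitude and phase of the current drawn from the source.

Step 1 — Angular frequency: ω = 2π·f = 2π·583 = 3663 rad/s.
Step 2 — Component impedances:
  R: Z = R = 200 Ω
  C: Z = 1/(jωC) = -j/(ω·C) = 0 - j255.1 Ω
Step 3 — Series combination: Z_total = R + C = 200 - j255.1 Ω = 324.2∠-51.9° Ω.
Step 4 — Source phasor: V = 11.5∠124.9° V = -6.58 + j9.432 V.
Step 5 — Ohm's law: I = V / Z_total = (-6.58 + j9.432) / (200 - j255.1) = -0.03542 + j0.001976 A.
Step 6 — Convert to polar: |I| = 0.03547 A, ∠I = 176.8°.

I = 0.03547∠176.8° A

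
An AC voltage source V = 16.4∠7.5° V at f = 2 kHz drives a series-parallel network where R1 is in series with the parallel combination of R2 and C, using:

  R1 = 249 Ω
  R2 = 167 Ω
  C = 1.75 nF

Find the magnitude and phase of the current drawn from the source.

Step 1 — Angular frequency: ω = 2π·f = 2π·2000 = 1.257e+04 rad/s.
Step 2 — Component impedances:
  R1: Z = R = 249 Ω
  R2: Z = R = 167 Ω
  C: Z = 1/(jωC) = -j/(ω·C) = 0 - j4.547e+04 Ω
Step 3 — Parallel branch: R2 || C = 1/(1/R2 + 1/C) = 167 - j0.6133 Ω.
Step 4 — Series with R1: Z_total = R1 + (R2 || C) = 416 - j0.6133 Ω = 416∠-0.1° Ω.
Step 5 — Source phasor: V = 16.4∠7.5° V = 16.26 + j2.141 V.
Step 6 — Ohm's law: I = V / Z_total = (16.26 + j2.141) / (416 - j0.6133) = 0.03908 + j0.005203 A.
Step 7 — Convert to polar: |I| = 0.03942 A, ∠I = 7.6°.

I = 0.03942∠7.6° A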